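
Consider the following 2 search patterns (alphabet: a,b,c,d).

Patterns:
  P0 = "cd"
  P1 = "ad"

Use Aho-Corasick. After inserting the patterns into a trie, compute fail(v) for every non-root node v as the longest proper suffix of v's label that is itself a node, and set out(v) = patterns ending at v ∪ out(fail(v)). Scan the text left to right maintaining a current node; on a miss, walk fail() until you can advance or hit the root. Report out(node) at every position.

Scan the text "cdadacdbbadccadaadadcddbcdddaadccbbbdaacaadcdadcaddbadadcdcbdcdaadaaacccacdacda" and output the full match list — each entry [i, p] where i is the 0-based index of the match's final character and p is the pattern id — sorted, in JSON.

Build automaton:
Trie nodes:
  0='ε' goto a→3 c→1
  1='c' goto d→2
  2='cd' goto ·  ←P0
  3='a' goto d→4
  4='ad' goto ·  ←P1

Failure links (BFS by depth):
  fail(1) 'c': from fail(0)=0 chase 'c': 0 ⇒ 0;  out=∅∪out(0)=∅
  fail(3) 'a': from fail(0)=0 chase 'a': 0 ⇒ 0;  out=∅∪out(0)=∅
  fail(2) 'cd': from fail(1)=0 chase 'd': 0 ⇒ 0;  out={0}∪out(0)={0}
  fail(4) 'ad': from fail(3)=0 chase 'd': 0 ⇒ 0;  out={1}∪out(0)={1}

Text stream:
[0] read 'c'  n0⇒n1
[1] read 'd'  n1⇒n2  → match P0@[0:1]
[2] read 'a'  n2⇒n3 (fail-walked)
[3] read 'd'  n3⇒n4  → match P1@[2:3]
[4] read 'a'  n4⇒n3 (fail-walked)
[5] read 'c'  n3⇒n1 (fail-walked)
[6] read 'd'  n1⇒n2  → match P0@[5:6]
[7] read 'b'  n2⇒n0 (fail-walked)
[8] read 'b'  n0⇒n0
[9] read 'a'  n0⇒n3
[10] read 'd'  n3⇒n4  → match P1@[9:10]
[11] read 'c'  n4⇒n1 (fail-walked)
[12] read 'c'  n1⇒n1 (fail-walked)
[13] read 'a'  n1⇒n3 (fail-walked)
[14] read 'd'  n3⇒n4  → match P1@[13:14]
[15] read 'a'  n4⇒n3 (fail-walked)
[16] read 'a'  n3⇒n3 (fail-walked)
[17] read 'd'  n3⇒n4  → match P1@[16:17]
[18] read 'a'  n4⇒n3 (fail-walked)
[19] read 'd'  n3⇒n4  → match P1@[18:19]
[20] read 'c'  n4⇒n1 (fail-walked)
[21] read 'd'  n1⇒n2  → match P0@[20:21]
[22] read 'd'  n2⇒n0 (fail-walked)
[23] read 'b'  n0⇒n0
[24] read 'c'  n0⇒n1
[25] read 'd'  n1⇒n2  → match P0@[24:25]
[26] read 'd'  n2⇒n0 (fail-walked)
[27] read 'd'  n0⇒n0
[28] read 'a'  n0⇒n3
[29] read 'a'  n3⇒n3 (fail-walked)
[30] read 'd'  n3⇒n4  → match P1@[29:30]
[31] read 'c'  n4⇒n1 (fail-walked)
[32] read 'c'  n1⇒n1 (fail-walked)
[33] read 'b'  n1⇒n0 (fail-walked)
[34] read 'b'  n0⇒n0
[35] read 'b'  n0⇒n0
[36] read 'd'  n0⇒n0
[37] read 'a'  n0⇒n3
[38] read 'a'  n3⇒n3 (fail-walked)
[39] read 'c'  n3⇒n1 (fail-walked)
[40] read 'a'  n1⇒n3 (fail-walked)
[41] read 'a'  n3⇒n3 (fail-walked)
[42] read 'd'  n3⇒n4  → match P1@[41:42]
[43] read 'c'  n4⇒n1 (fail-walked)
[44] read 'd'  n1⇒n2  → match P0@[43:44]
[45] read 'a'  n2⇒n3 (fail-walked)
[46] read 'd'  n3⇒n4  → match P1@[45:46]
[47] read 'c'  n4⇒n1 (fail-walked)
[48] read 'a'  n1⇒n3 (fail-walked)
[49] read 'd'  n3⇒n4  → match P1@[48:49]
[50] read 'd'  n4⇒n0 (fail-walked)
[51] read 'b'  n0⇒n0
[52] read 'a'  n0⇒n3
[53] read 'd'  n3⇒n4  → match P1@[52:53]
[54] read 'a'  n4⇒n3 (fail-walked)
[55] read 'd'  n3⇒n4  → match P1@[54:55]
[56] read 'c'  n4⇒n1 (fail-walked)
[57] read 'd'  n1⇒n2  → match P0@[56:57]
[58] read 'c'  n2⇒n1 (fail-walked)
[59] read 'b'  n1⇒n0 (fail-walked)
[60] read 'd'  n0⇒n0
[61] read 'c'  n0⇒n1
[62] read 'd'  n1⇒n2  → match P0@[61:62]
[63] read 'a'  n2⇒n3 (fail-walked)
[64] read 'a'  n3⇒n3 (fail-walked)
[65] read 'd'  n3⇒n4  → match P1@[64:65]
[66] read 'a'  n4⇒n3 (fail-walked)
[67] read 'a'  n3⇒n3 (fail-walked)
[68] read 'a'  n3⇒n3 (fail-walked)
[69] read 'c'  n3⇒n1 (fail-walked)
[70] read 'c'  n1⇒n1 (fail-walked)
[71] read 'c'  n1⇒n1 (fail-walked)
[72] read 'a'  n1⇒n3 (fail-walked)
[73] read 'c'  n3⇒n1 (fail-walked)
[74] read 'd'  n1⇒n2  → match P0@[73:74]
[75] read 'a'  n2⇒n3 (fail-walked)
[76] read 'c'  n3⇒n1 (fail-walked)
[77] read 'd'  n1⇒n2  → match P0@[76:77]
[78] read 'a'  n2⇒n3 (fail-walked)

All matches (sorted): [[1,0],[3,1],[6,0],[10,1],[14,1],[17,1],[19,1],[21,0],[25,0],[30,1],[42,1],[44,0],[46,1],[49,1],[53,1],[55,1],[57,0],[62,0],[65,1],[74,0],[77,0]]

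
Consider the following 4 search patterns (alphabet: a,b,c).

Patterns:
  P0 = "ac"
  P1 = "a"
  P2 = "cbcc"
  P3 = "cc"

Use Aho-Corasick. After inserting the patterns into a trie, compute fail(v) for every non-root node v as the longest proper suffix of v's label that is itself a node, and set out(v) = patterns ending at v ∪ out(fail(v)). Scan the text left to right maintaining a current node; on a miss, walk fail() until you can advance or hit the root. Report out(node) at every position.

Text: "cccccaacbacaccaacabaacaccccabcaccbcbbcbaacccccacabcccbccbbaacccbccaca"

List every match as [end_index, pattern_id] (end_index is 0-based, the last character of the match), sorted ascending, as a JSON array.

Build automaton:
Trie (insert patterns):
  n0 'ε': a→1 c→3
  n1 'a': c→2  [P1 ends]
  n2 'ac': ·  [P0 ends]
  n3 'c': b→4 c→7
  n4 'cb': c→5
  n5 'cbc': c→6
  n6 'cbcc': ·  [P2 ends]
  n7 'cc': ·  [P3 ends]

BFS fail/out derivation:
  fail(1) 'a': from fail(0)=0 chase 'a': 0 ⇒ 0;  out={1}∪out(0)={1}
  fail(3) 'c': from fail(0)=0 chase 'c': 0 ⇒ 0;  out=∅∪out(0)=∅
  fail(2) 'ac': from fail(1)=0 chase 'c': 0 ⇒ 3;  out={0}∪out(3)={0}
  fail(4) 'cb': from fail(3)=0 chase 'b': 0 ⇒ 0;  out=∅∪out(0)=∅
  fail(7) 'cc': from fail(3)=0 chase 'c': 0 ⇒ 3;  out={3}∪out(3)={3}
  fail(5) 'cbc': from fail(4)=0 chase 'c': 0 ⇒ 3;  out=∅∪out(3)=∅
  fail(6) 'cbcc': from fail(5)=3 chase 'c': 3 ⇒ 7;  out={2}∪out(7)={2,3}

Text stream:
pos 0 'c': at 3
pos 1 'c': at 7  → match P3@[0:1]
pos 2 'c': at 7 ·f  → match P3@[1:2]
pos 3 'c': at 7 ·f  → match P3@[2:3]
pos 4 'c': at 7 ·f  → match P3@[3:4]
pos 5 'a': at 1 ·f  → match P1@[5:5]
pos 6 'a': at 1 ·f  → match P1@[6:6]
pos 7 'c': at 2  → match P0@[6:7]
pos 8 'b': at 4 ·f
pos 9 'a': at 1 ·f  → match P1@[9:9]
pos 10 'c': at 2  → match P0@[9:10]
pos 11 'a': at 1 ·f  → match P1@[11:11]
pos 12 'c': at 2  → match P0@[11:12]
pos 13 'c': at 7 ·f  → match P3@[12:13]
pos 14 'a': at 1 ·f  → match P1@[14:14]
pos 15 'a': at 1 ·f  → match P1@[15:15]
pos 16 'c': at 2  → match P0@[15:16]
pos 17 'a': at 1 ·f  → match P1@[17:17]
pos 18 'b': at 0 ·f
pos 19 'a': at 1  → match P1@[19:19]
pos 20 'a': at 1 ·f  → match P1@[20:20]
pos 21 'c': at 2  → match P0@[20:21]
pos 22 'a': at 1 ·f  → match P1@[22:22]
pos 23 'c': at 2  → match P0@[22:23]
pos 24 'c': at 7 ·f  → match P3@[23:24]
pos 25 'c': at 7 ·f  → match P3@[24:25]
pos 26 'c': at 7 ·f  → match P3@[25:26]
pos 27 'a': at 1 ·f  → match P1@[27:27]
pos 28 'b': at 0 ·f
pos 29 'c': at 3
pos 30 'a': at 1 ·f  → match P1@[30:30]
pos 31 'c': at 2  → match P0@[30:31]
pos 32 'c': at 7 ·f  → match P3@[31:32]
pos 33 'b': at 4 ·f
pos 34 'c': at 5
pos 35 'b': at 4 ·f
pos 36 'b': at 0 ·f
pos 37 'c': at 3
pos 38 'b': at 4
pos 39 'a': at 1 ·f  → match P1@[39:39]
pos 40 'a': at 1 ·f  → match P1@[40:40]
pos 41 'c': at 2  → match P0@[40:41]
pos 42 'c': at 7 ·f  → match P3@[41:42]
pos 43 'c': at 7 ·f  → match P3@[42:43]
pos 44 'c': at 7 ·f  → match P3@[43:44]
pos 45 'c': at 7 ·f  → match P3@[44:45]
pos 46 'a': at 1 ·f  → match P1@[46:46]
pos 47 'c': at 2  → match P0@[46:47]
pos 48 'a': at 1 ·f  → match P1@[48:48]
pos 49 'b': at 0 ·f
pos 50 'c': at 3
pos 51 'c': at 7  → match P3@[50:51]
pos 52 'c': at 7 ·f  → match P3@[51:52]
pos 53 'b': at 4 ·f
pos 54 'c': at 5
pos 55 'c': at 6  → match P2@[52:55],P3@[54:55]
pos 56 'b': at 4 ·f
pos 57 'b': at 0 ·f
pos 58 'a': at 1  → match P1@[58:58]
pos 59 'a': at 1 ·f  → match P1@[59:59]
pos 60 'c': at 2  → match P0@[59:60]
pos 61 'c': at 7 ·f  → match P3@[60:61]
pos 62 'c': at 7 ·f  → match P3@[61:62]
pos 63 'b': at 4 ·f
pos 64 'c': at 5
pos 65 'c': at 6  → match P2@[62:65],P3@[64:65]
pos 66 'a': at 1 ·f  → match P1@[66:66]
pos 67 'c': at 2  → match P0@[66:67]
pos 68 'a': at 1 ·f  → match P1@[68:68]

Result: [[1,3],[2,3],[3,3],[4,3],[5,1],[6,1],[7,0],[9,1],[10,0],[11,1],[12,0],[13,3],[14,1],[15,1],[16,0],[17,1],[19,1],[20,1],[21,0],[22,1],[23,0],[24,3],[25,3],[26,3],[27,1],[30,1],[31,0],[32,3],[39,1],[40,1],[41,0],[42,3],[43,3],[44,3],[45,3],[46,1],[47,0],[48,1],[51,3],[52,3],[55,2],[55,3],[58,1],[59,1],[60,0],[61,3],[62,3],[65,2],[65,3],[66,1],[67,0],[68,1]]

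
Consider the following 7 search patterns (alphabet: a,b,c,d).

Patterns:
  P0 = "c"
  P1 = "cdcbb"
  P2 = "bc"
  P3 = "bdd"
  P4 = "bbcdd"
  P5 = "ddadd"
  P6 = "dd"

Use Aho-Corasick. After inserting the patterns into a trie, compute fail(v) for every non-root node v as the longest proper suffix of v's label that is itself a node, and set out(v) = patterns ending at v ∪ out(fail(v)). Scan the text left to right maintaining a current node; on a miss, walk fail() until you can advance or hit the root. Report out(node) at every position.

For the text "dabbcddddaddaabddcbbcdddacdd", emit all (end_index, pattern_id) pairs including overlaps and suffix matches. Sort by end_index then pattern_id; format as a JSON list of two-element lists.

Construct AC machine:
Trie (insert patterns):
  0='ε' goto b→6 c→1 d→14
  1='c' goto d→2  ←P0
  2='cd' goto c→3
  3='cdc' goto b→4
  4='cdcb' goto b→5
  5='cdcbb' goto ·  ←P1
  6='b' goto b→10 c→7 d→8
  7='bc' goto ·  ←P2
  8='bd' goto d→9
  9='bdd' goto ·  ←P3
  10='bb' goto c→11
  11='bbc' goto d→12
  12='bbcd' goto d→13
  13='bbcdd' goto ·  ←P4
  14='d' goto d→15
  15='dd' goto a→16  ←P6
  16='dda' goto d→17
  17='ddad' goto d→18
  18='ddadd' goto ·  ←P5

Failure links (BFS by depth):
  n1('c'): parent n0 fail=0; on 'c' 0 → fail=0;  out {0}∪∅={0}
  n6('b'): parent n0 fail=0; on 'b' 0 → fail=0;  out ∅∪∅=∅
  n14('d'): parent n0 fail=0; on 'd' 0 → fail=0;  out ∅∪∅=∅
  n2('cd'): parent n1 fail=0; on 'd' 0 → fail=14;  out ∅∪∅=∅
  n7('bc'): parent n6 fail=0; on 'c' 0 → fail=1;  out {2}∪{0}={0,2}
  n8('bd'): parent n6 fail=0; on 'd' 0 → fail=14;  out ∅∪∅=∅
  n10('bb'): parent n6 fail=0; on 'b' 0 → fail=6;  out ∅∪∅=∅
  n15('dd'): parent n14 fail=0; on 'd' 0 → fail=14;  out {6}∪∅={6}
  n3('cdc'): parent n2 fail=14; on 'c' 14→0 → fail=1;  out ∅∪{0}={0}
  n9('bdd'): parent n8 fail=14; on 'd' 14 → fail=15;  out {3}∪{6}={3,6}
  n11('bbc'): parent n10 fail=6; on 'c' 6 → fail=7;  out ∅∪{0,2}={0,2}
  n16('dda'): parent n15 fail=14; on 'a' 14→0 → fail=0;  out ∅∪∅=∅
  n4('cdcb'): parent n3 fail=1; on 'b' 1→0 → fail=6;  out ∅∪∅=∅
  n12('bbcd'): parent n11 fail=7; on 'd' 7→1 → fail=2;  out ∅∪∅=∅
  n17('ddad'): parent n16 fail=0; on 'd' 0 → fail=14;  out ∅∪∅=∅
  n5('cdcbb'): parent n4 fail=6; on 'b' 6 → fail=10;  out {1}∪∅={1}
  n13('bbcdd'): parent n12 fail=2; on 'd' 2→14 → fail=15;  out {4}∪{6}={4,6}
  n18('ddadd'): parent n17 fail=14; on 'd' 14 → fail=15;  out {5}∪{6}={5,6}

Run:
pos 0 'd': at 14
pos 1 'a': at 0 (via fail)
pos 2 'b': at 6
pos 3 'b': at 10
pos 4 'c': at 11  ** P0@[4:4],P2@[3:4]
pos 5 'd': at 12
pos 6 'd': at 13  ** P4@[2:6],P6@[5:6]
pos 7 'd': at 15 (via fail)  ** P6@[6:7]
pos 8 'd': at 15 (via fail)  ** P6@[7:8]
pos 9 'a': at 16
pos 10 'd': at 17
pos 11 'd': at 18  ** P5@[7:11],P6@[10:11]
pos 12 'a': at 16 (via fail)
pos 13 'a': at 0 (via fail)
pos 14 'b': at 6
pos 15 'd': at 8
pos 16 'd': at 9  ** P3@[14:16],P6@[15:16]
pos 17 'c': at 1 (via fail)  ** P0@[17:17]
pos 18 'b': at 6 (via fail)
pos 19 'b': at 10
pos 20 'c': at 11  ** P0@[20:20],P2@[19:20]
pos 21 'd': at 12
pos 22 'd': at 13  ** P4@[18:22],P6@[21:22]
pos 23 'd': at 15 (via fail)  ** P6@[22:23]
pos 24 'a': at 16
pos 25 'c': at 1 (via fail)  ** P0@[25:25]
pos 26 'd': at 2
pos 27 'd': at 15 (via fail)  ** P6@[26:27]

Result: [[4,0],[4,2],[6,4],[6,6],[7,6],[8,6],[11,5],[11,6],[16,3],[16,6],[17,0],[20,0],[20,2],[22,4],[22,6],[23,6],[25,0],[27,6]]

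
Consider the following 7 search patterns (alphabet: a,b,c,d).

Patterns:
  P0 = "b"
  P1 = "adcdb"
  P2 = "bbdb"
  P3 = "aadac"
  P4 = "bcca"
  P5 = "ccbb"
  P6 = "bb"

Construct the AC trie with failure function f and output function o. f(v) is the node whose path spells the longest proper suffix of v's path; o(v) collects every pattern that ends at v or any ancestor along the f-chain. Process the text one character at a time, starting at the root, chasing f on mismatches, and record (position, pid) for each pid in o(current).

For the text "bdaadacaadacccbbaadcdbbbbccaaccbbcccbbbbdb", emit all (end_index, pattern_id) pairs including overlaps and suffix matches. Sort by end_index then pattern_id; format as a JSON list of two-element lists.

Construct AC machine:
Trie nodes:
  0='ε' goto a→2 b→1 c→17
  1='b' goto b→7 c→14  [P0 ends]
  2='a' goto a→10 d→3
  3='ad' goto c→4
  4='adc' goto d→5
  5='adcd' goto b→6
  6='adcdb' goto ·  [P1 ends]
  7='bb' goto d→8  [P6 ends]
  8='bbd' goto b→9
  9='bbdb' goto ·  [P2 ends]
  10='aa' goto d→11
  11='aad' goto a→12
  12='aada' goto c→13
  13='aadac' goto ·  [P3 ends]
  14='bc' goto c→15
  15='bcc' goto a→16
  16='bcca' goto ·  [P4 ends]
  17='c' goto c→18
  18='cc' goto b→19
  19='ccb' goto b→20
  20='ccbb' goto ·  [P5 ends]

BFS fail/out derivation:
  fail(1) 'b': from fail(0)=0 chase 'b': 0 ⇒ 0;  out={0}∪out(0)={0}
  fail(2) 'a': from fail(0)=0 chase 'a': 0 ⇒ 0;  out=∅∪out(0)=∅
  fail(17) 'c': from fail(0)=0 chase 'c': 0 ⇒ 0;  out=∅∪out(0)=∅
  fail(3) 'ad': from fail(2)=0 chase 'd': 0 ⇒ 0;  out=∅∪out(0)=∅
  fail(7) 'bb': from fail(1)=0 chase 'b': 0 ⇒ 1;  out={6}∪out(1)={0,6}
  fail(10) 'aa': from fail(2)=0 chase 'a': 0 ⇒ 2;  out=∅∪out(2)=∅
  fail(14) 'bc': from fail(1)=0 chase 'c': 0 ⇒ 17;  out=∅∪out(17)=∅
  fail(18) 'cc': from fail(17)=0 chase 'c': 0 ⇒ 17;  out=∅∪out(17)=∅
  fail(4) 'adc': from fail(3)=0 chase 'c': 0 ⇒ 17;  out=∅∪out(17)=∅
  fail(8) 'bbd': from fail(7)=1 chase 'd': 1→0 ⇒ 0;  out=∅∪out(0)=∅
  fail(11) 'aad': from fail(10)=2 chase 'd': 2 ⇒ 3;  out=∅∪out(3)=∅
  fail(15) 'bcc': from fail(14)=17 chase 'c': 17 ⇒ 18;  out=∅∪out(18)=∅
  fail(19) 'ccb': from fail(18)=17 chase 'b': 17→0 ⇒ 1;  out=∅∪out(1)={0}
  fail(5) 'adcd': from fail(4)=17 chase 'd': 17→0 ⇒ 0;  out=∅∪out(0)=∅
  fail(9) 'bbdb': from fail(8)=0 chase 'b': 0 ⇒ 1;  out={2}∪out(1)={0,2}
  fail(12) 'aada': from fail(11)=3 chase 'a': 3→0 ⇒ 2;  out=∅∪out(2)=∅
  fail(16) 'bcca': from fail(15)=18 chase 'a': 18→17→0 ⇒ 2;  out={4}∪out(2)={4}
  fail(20) 'ccbb': from fail(19)=1 chase 'b': 1 ⇒ 7;  out={5}∪out(7)={0,5,6}
  fail(6) 'adcdb': from fail(5)=0 chase 'b': 0 ⇒ 1;  out={1}∪out(1)={0,1}
  fail(13) 'aadac': from fail(12)=2 chase 'c': 2→0 ⇒ 17;  out={3}∪out(17)={3}

Run:
pos 0 'b': at 1  ** P0@[0:0]
pos 1 'd': at 0 ·f
pos 2 'a': at 2
pos 3 'a': at 10
pos 4 'd': at 11
pos 5 'a': at 12
pos 6 'c': at 13  ** P3@[2:6]
pos 7 'a': at 2 ·f
pos 8 'a': at 10
pos 9 'd': at 11
pos 10 'a': at 12
pos 11 'c': at 13  ** P3@[7:11]
pos 12 'c': at 18 ·f
pos 13 'c': at 18 ·f
pos 14 'b': at 19  ** P0@[14:14]
pos 15 'b': at 20  ** P0@[15:15],P5@[12:15],P6@[14:15]
pos 16 'a': at 2 ·f
pos 17 'a': at 10
pos 18 'd': at 11
pos 19 'c': at 4 ·f
pos 20 'd': at 5
pos 21 'b': at 6  ** P0@[21:21],P1@[17:21]
pos 22 'b': at 7 ·f  ** P0@[22:22],P6@[21:22]
pos 23 'b': at 7 ·f  ** P0@[23:23],P6@[22:23]
pos 24 'b': at 7 ·f  ** P0@[24:24],P6@[23:24]
pos 25 'c': at 14 ·f
pos 26 'c': at 15
pos 27 'a': at 16  ** P4@[24:27]
pos 28 'a': at 10 ·f
pos 29 'c': at 17 ·f
pos 30 'c': at 18
pos 31 'b': at 19  ** P0@[31:31]
pos 32 'b': at 20  ** P0@[32:32],P5@[29:32],P6@[31:32]
pos 33 'c': at 14 ·f
pos 34 'c': at 15
pos 35 'c': at 18 ·f
pos 36 'b': at 19  ** P0@[36:36]
pos 37 'b': at 20  ** P0@[37:37],P5@[34:37],P6@[36:37]
pos 38 'b': at 7 ·f  ** P0@[38:38],P6@[37:38]
pos 39 'b': at 7 ·f  ** P0@[39:39],P6@[38:39]
pos 40 'd': at 8
pos 41 'b': at 9  ** P0@[41:41],P2@[38:41]

Matches: [[0,0],[6,3],[11,3],[14,0],[15,0],[15,5],[15,6],[21,0],[21,1],[22,0],[22,6],[23,0],[23,6],[24,0],[24,6],[27,4],[31,0],[32,0],[32,5],[32,6],[36,0],[37,0],[37,5],[37,6],[38,0],[38,6],[39,0],[39,6],[41,0],[41,2]]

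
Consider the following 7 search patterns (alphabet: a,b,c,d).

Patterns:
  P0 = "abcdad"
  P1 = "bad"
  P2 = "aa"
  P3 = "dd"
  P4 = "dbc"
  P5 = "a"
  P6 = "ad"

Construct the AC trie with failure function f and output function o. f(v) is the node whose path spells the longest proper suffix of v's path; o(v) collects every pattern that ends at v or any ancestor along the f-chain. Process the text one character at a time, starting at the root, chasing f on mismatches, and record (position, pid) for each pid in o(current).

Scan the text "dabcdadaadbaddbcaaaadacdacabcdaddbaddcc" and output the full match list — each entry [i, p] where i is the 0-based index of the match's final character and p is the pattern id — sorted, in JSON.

Build:
Trie nodes:
  n0 'ε': a→1 b→7 d→11
  n1 'a': a→10 b→2 d→15  ←P5
  n2 'ab': c→3
  n3 'abc': d→4
  n4 'abcd': a→5
  n5 'abcda': d→6
  n6 'abcdad': ·  ←P0
  n7 'b': a→8
  n8 'ba': d→9
  n9 'bad': ·  ←P1
  n10 'aa': ·  ←P2
  n11 'd': b→13 d→12
  n12 'dd': ·  ←P3
  n13 'db': c→14
  n14 'dbc': ·  ←P4
  n15 'ad': ·  ←P6

BFS fail/out derivation:
  fail(1) 'a': from fail(0)=0 chase 'a': 0 ⇒ 0;  out={5}∪out(0)={5}
  fail(7) 'b': from fail(0)=0 chase 'b': 0 ⇒ 0;  out=∅∪out(0)=∅
  fail(11) 'd': from fail(0)=0 chase 'd': 0 ⇒ 0;  out=∅∪out(0)=∅
  fail(2) 'ab': from fail(1)=0 chase 'b': 0 ⇒ 7;  out=∅∪out(7)=∅
  fail(8) 'ba': from fail(7)=0 chase 'a': 0 ⇒ 1;  out=∅∪out(1)={5}
  fail(10) 'aa': from fail(1)=0 chase 'a': 0 ⇒ 1;  out={2}∪out(1)={2,5}
  fail(12) 'dd': from fail(11)=0 chase 'd': 0 ⇒ 11;  out={3}∪out(11)={3}
  fail(13) 'db': from fail(11)=0 chase 'b': 0 ⇒ 7;  out=∅∪out(7)=∅
  fail(15) 'ad': from fail(1)=0 chase 'd': 0 ⇒ 11;  out={6}∪out(11)={6}
  fail(3) 'abc': from fail(2)=7 chase 'c': 7→0 ⇒ 0;  out=∅∪out(0)=∅
  fail(9) 'bad': from fail(8)=1 chase 'd': 1 ⇒ 15;  out={1}∪out(15)={1,6}
  fail(14) 'dbc': from fail(13)=7 chase 'c': 7→0 ⇒ 0;  out={4}∪out(0)={4}
  fail(4) 'abcd': from fail(3)=0 chase 'd': 0 ⇒ 11;  out=∅∪out(11)=∅
  fail(5) 'abcda': from fail(4)=11 chase 'a': 11→0 ⇒ 1;  out=∅∪out(1)={5}
  fail(6) 'abcdad': from fail(5)=1 chase 'd': 1 ⇒ 15;  out={0}∪out(15)={0,6}

Scan:
pos 0 'd': at 11
pos 1 'a': at 1 (fail-walked)  ** P5@[1:1]
pos 2 'b': at 2
pos 3 'c': at 3
pos 4 'd': at 4
pos 5 'a': at 5  ** P5@[5:5]
pos 6 'd': at 6  ** P0@[1:6],P6@[5:6]
pos 7 'a': at 1 (fail-walked)  ** P5@[7:7]
pos 8 'a': at 10  ** P2@[7:8],P5@[8:8]
pos 9 'd': at 15 (fail-walked)  ** P6@[8:9]
pos 10 'b': at 13 (fail-walked)
pos 11 'a': at 8 (fail-walked)  ** P5@[11:11]
pos 12 'd': at 9  ** P1@[10:12],P6@[11:12]
pos 13 'd': at 12 (fail-walked)  ** P3@[12:13]
pos 14 'b': at 13 (fail-walked)
pos 15 'c': at 14  ** P4@[13:15]
pos 16 'a': at 1 (fail-walked)  ** P5@[16:16]
pos 17 'a': at 10  ** P2@[16:17],P5@[17:17]
pos 18 'a': at 10 (fail-walked)  ** P2@[17:18],P5@[18:18]
pos 19 'a': at 10 (fail-walked)  ** P2@[18:19],P5@[19:19]
pos 20 'd': at 15 (fail-walked)  ** P6@[19:20]
pos 21 'a': at 1 (fail-walked)  ** P5@[21:21]
pos 22 'c': at 0 (fail-walked)
pos 23 'd': at 11
pos 24 'a': at 1 (fail-walked)  ** P5@[24:24]
pos 25 'c': at 0 (fail-walked)
pos 26 'a': at 1  ** P5@[26:26]
pos 27 'b': at 2
pos 28 'c': at 3
pos 29 'd': at 4
pos 30 'a': at 5  ** P5@[30:30]
pos 31 'd': at 6  ** P0@[26:31],P6@[30:31]
pos 32 'd': at 12 (fail-walked)  ** P3@[31:32]
pos 33 'b': at 13 (fail-walked)
pos 34 'a': at 8 (fail-walked)  ** P5@[34:34]
pos 35 'd': at 9  ** P1@[33:35],P6@[34:35]
pos 36 'd': at 12 (fail-walked)  ** P3@[35:36]
pos 37 'c': at 0 (fail-walked)
pos 38 'c': at 0

Matches: [[1,5],[5,5],[6,0],[6,6],[7,5],[8,2],[8,5],[9,6],[11,5],[12,1],[12,6],[13,3],[15,4],[16,5],[17,2],[17,5],[18,2],[18,5],[19,2],[19,5],[20,6],[21,5],[24,5],[26,5],[30,5],[31,0],[31,6],[32,3],[34,5],[35,1],[35,6],[36,3]]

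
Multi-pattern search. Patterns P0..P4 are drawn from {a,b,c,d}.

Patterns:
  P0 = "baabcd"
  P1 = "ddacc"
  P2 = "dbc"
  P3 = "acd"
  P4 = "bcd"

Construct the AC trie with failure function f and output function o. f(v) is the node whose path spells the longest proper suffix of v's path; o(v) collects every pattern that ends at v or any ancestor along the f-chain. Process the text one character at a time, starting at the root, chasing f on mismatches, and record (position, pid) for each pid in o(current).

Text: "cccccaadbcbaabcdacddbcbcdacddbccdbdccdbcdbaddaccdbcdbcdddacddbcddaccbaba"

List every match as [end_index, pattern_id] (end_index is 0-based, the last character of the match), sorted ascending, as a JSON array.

Build:
Trie (insert patterns):
  n0 'ε': a→14 b→1 d→7
  n1 'b': a→2 c→17
  n2 'ba': a→3
  n3 'baa': b→4
  n4 'baab': c→5
  n5 'baabc': d→6
  n6 'baabcd': ·  ←P0
  n7 'd': b→12 d→8
  n8 'dd': a→9
  n9 'dda': c→10
  n10 'ddac': c→11
  n11 'ddacc': ·  ←P1
  n12 'db': c→13
  n13 'dbc': ·  ←P2
  n14 'a': c→15
  n15 'ac': d→16
  n16 'acd': ·  ←P3
  n17 'bc': d→18
  n18 'bcd': ·  ←P4

Failure links (BFS by depth):
  fail(1) 'b': from fail(0)=0 chase 'b': 0 ⇒ 0;  out=∅∪out(0)=∅
  fail(7) 'd': from fail(0)=0 chase 'd': 0 ⇒ 0;  out=∅∪out(0)=∅
  fail(14) 'a': from fail(0)=0 chase 'a': 0 ⇒ 0;  out=∅∪out(0)=∅
  fail(2) 'ba': from fail(1)=0 chase 'a': 0 ⇒ 14;  out=∅∪out(14)=∅
  fail(8) 'dd': from fail(7)=0 chase 'd': 0 ⇒ 7;  out=∅∪out(7)=∅
  fail(12) 'db': from fail(7)=0 chase 'b': 0 ⇒ 1;  out=∅∪out(1)=∅
  fail(15) 'ac': from fail(14)=0 chase 'c': 0 ⇒ 0;  out=∅∪out(0)=∅
  fail(17) 'bc': from fail(1)=0 chase 'c': 0 ⇒ 0;  out=∅∪out(0)=∅
  fail(3) 'baa': from fail(2)=14 chase 'a': 14→0 ⇒ 14;  out=∅∪out(14)=∅
  fail(9) 'dda': from fail(8)=7 chase 'a': 7→0 ⇒ 14;  out=∅∪out(14)=∅
  fail(13) 'dbc': from fail(12)=1 chase 'c': 1 ⇒ 17;  out={2}∪out(17)={2}
  fail(16) 'acd': from fail(15)=0 chase 'd': 0 ⇒ 7;  out={3}∪out(7)={3}
  fail(18) 'bcd': from fail(17)=0 chase 'd': 0 ⇒ 7;  out={4}∪out(7)={4}
  fail(4) 'baab': from fail(3)=14 chase 'b': 14→0 ⇒ 1;  out=∅∪out(1)=∅
  fail(10) 'ddac': from fail(9)=14 chase 'c': 14 ⇒ 15;  out=∅∪out(15)=∅
  fail(5) 'baabc': from fail(4)=1 chase 'c': 1 ⇒ 17;  out=∅∪out(17)=∅
  fail(11) 'ddacc': from fail(10)=15 chase 'c': 15→0 ⇒ 0;  out={1}∪out(0)={1}
  fail(6) 'baabcd': from fail(5)=17 chase 'd': 17 ⇒ 18;  out={0}∪out(18)={0,4}

Text stream:
pos 0 'c': at 0
pos 1 'c': at 0
pos 2 'c': at 0
pos 3 'c': at 0
pos 4 'c': at 0
pos 5 'a': at 14
pos 6 'a': at 14 ·f
pos 7 'd': at 7 ·f
pos 8 'b': at 12
pos 9 'c': at 13  emit P2@[7:9]
pos 10 'b': at 1 ·f
pos 11 'a': at 2
pos 12 'a': at 3
pos 13 'b': at 4
pos 14 'c': at 5
pos 15 'd': at 6  emit P0@[10:15],P4@[13:15]
pos 16 'a': at 14 ·f
pos 17 'c': at 15
pos 18 'd': at 16  emit P3@[16:18]
pos 19 'd': at 8 ·f
pos 20 'b': at 12 ·f
pos 21 'c': at 13  emit P2@[19:21]
pos 22 'b': at 1 ·f
pos 23 'c': at 17
pos 24 'd': at 18  emit P4@[22:24]
pos 25 'a': at 14 ·f
pos 26 'c': at 15
pos 27 'd': at 16  emit P3@[25:27]
pos 28 'd': at 8 ·f
pos 29 'b': at 12 ·f
pos 30 'c': at 13  emit P2@[28:30]
pos 31 'c': at 0 ·f
pos 32 'd': at 7
pos 33 'b': at 12
pos 34 'd': at 7 ·f
pos 35 'c': at 0 ·f
pos 36 'c': at 0
pos 37 'd': at 7
pos 38 'b': at 12
pos 39 'c': at 13  emit P2@[37:39]
pos 40 'd': at 18 ·f  emit P4@[38:40]
pos 41 'b': at 12 ·f
pos 42 'a': at 2 ·f
pos 43 'd': at 7 ·f
pos 44 'd': at 8
pos 45 'a': at 9
pos 46 'c': at 10
pos 47 'c': at 11  emit P1@[43:47]
pos 48 'd': at 7 ·f
pos 49 'b': at 12
pos 50 'c': at 13  emit P2@[48:50]
pos 51 'd': at 18 ·f  emit P4@[49:51]
pos 52 'b': at 12 ·f
pos 53 'c': at 13  emit P2@[51:53]
pos 54 'd': at 18 ·f  emit P4@[52:54]
pos 55 'd': at 8 ·f
pos 56 'd': at 8 ·f
pos 57 'a': at 9
pos 58 'c': at 10
pos 59 'd': at 16 ·f  emit P3@[57:59]
pos 60 'd': at 8 ·f
pos 61 'b': at 12 ·f
pos 62 'c': at 13  emit P2@[60:62]
pos 63 'd': at 18 ·f  emit P4@[61:63]
pos 64 'd': at 8 ·f
pos 65 'a': at 9
pos 66 'c': at 10
pos 67 'c': at 11  emit P1@[63:67]
pos 68 'b': at 1 ·f
pos 69 'a': at 2
pos 70 'b': at 1 ·f
pos 71 'a': at 2

Matches: [[9,2],[15,0],[15,4],[18,3],[21,2],[24,4],[27,3],[30,2],[39,2],[40,4],[47,1],[50,2],[51,4],[53,2],[54,4],[59,3],[62,2],[63,4],[67,1]]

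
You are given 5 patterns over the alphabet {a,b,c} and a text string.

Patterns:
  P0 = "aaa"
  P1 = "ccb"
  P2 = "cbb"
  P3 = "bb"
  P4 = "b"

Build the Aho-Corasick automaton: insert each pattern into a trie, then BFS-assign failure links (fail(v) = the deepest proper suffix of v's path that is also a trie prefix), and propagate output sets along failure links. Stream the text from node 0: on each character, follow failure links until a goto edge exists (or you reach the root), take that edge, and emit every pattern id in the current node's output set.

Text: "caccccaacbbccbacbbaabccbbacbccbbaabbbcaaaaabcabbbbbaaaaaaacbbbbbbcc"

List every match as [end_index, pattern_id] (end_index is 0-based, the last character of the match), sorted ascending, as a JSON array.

Build automaton:
Trie (insert patterns):
  n0 'ε': a→1 b→9 c→4
  n1 'a': a→2
  n2 'aa': a→3
  n3 'aaa': ·  ←P0
  n4 'c': b→7 c→5
  n5 'cc': b→6
  n6 'ccb': ·  ←P1
  n7 'cb': b→8
  n8 'cbb': ·  ←P2
  n9 'b': b→10  ←P4
  n10 'bb': ·  ←P3

BFS fail/out derivation:
  n1('a'): parent n0 fail=0; on 'a' 0 → fail=0;  out ∅∪∅=∅
  n4('c'): parent n0 fail=0; on 'c' 0 → fail=0;  out ∅∪∅=∅
  n9('b'): parent n0 fail=0; on 'b' 0 → fail=0;  out {4}∪∅={4}
  n2('aa'): parent n1 fail=0; on 'a' 0 → fail=1;  out ∅∪∅=∅
  n5('cc'): parent n4 fail=0; on 'c' 0 → fail=4;  out ∅∪∅=∅
  n7('cb'): parent n4 fail=0; on 'b' 0 → fail=9;  out ∅∪{4}={4}
  n10('bb'): parent n9 fail=0; on 'b' 0 → fail=9;  out {3}∪{4}={3,4}
  n3('aaa'): parent n2 fail=1; on 'a' 1 → fail=2;  out {0}∪∅={0}
  n6('ccb'): parent n5 fail=4; on 'b' 4 → fail=7;  out {1}∪{4}={1,4}
  n8('cbb'): parent n7 fail=9; on 'b' 9 → fail=10;  out {2}∪{3,4}={2,3,4}

Text stream:
i=0 'c': node 0→4
i=1 'a': node 4→1 ·f
i=2 'c': node 1→4 ·f
i=3 'c': node 4→5
i=4 'c': node 5→5 ·f
i=5 'c': node 5→5 ·f
i=6 'a': node 5→1 ·f
i=7 'a': node 1→2
i=8 'c': node 2→4 ·f
i=9 'b': node 4→7  ** P4@[9:9]
i=10 'b': node 7→8  ** P2@[8:10],P3@[9:10],P4@[10:10]
i=11 'c': node 8→4 ·f
i=12 'c': node 4→5
i=13 'b': node 5→6  ** P1@[11:13],P4@[13:13]
i=14 'a': node 6→1 ·f
i=15 'c': node 1→4 ·f
i=16 'b': node 4→7  ** P4@[16:16]
i=17 'b': node 7→8  ** P2@[15:17],P3@[16:17],P4@[17:17]
i=18 'a': node 8→1 ·f
i=19 'a': node 1→2
i=20 'b': node 2→9 ·f  ** P4@[20:20]
i=21 'c': node 9→4 ·f
i=22 'c': node 4→5
i=23 'b': node 5→6  ** P1@[21:23],P4@[23:23]
i=24 'b': node 6→8 ·f  ** P2@[22:24],P3@[23:24],P4@[24:24]
i=25 'a': node 8→1 ·f
i=26 'c': node 1→4 ·f
i=27 'b': node 4→7  ** P4@[27:27]
i=28 'c': node 7→4 ·f
i=29 'c': node 4→5
i=30 'b': node 5→6  ** P1@[28:30],P4@[30:30]
i=31 'b': node 6→8 ·f  ** P2@[29:31],P3@[30:31],P4@[31:31]
i=32 'a': node 8→1 ·f
i=33 'a': node 1→2
i=34 'b': node 2→9 ·f  ** P4@[34:34]
i=35 'b': node 9→10  ** P3@[34:35],P4@[35:35]
i=36 'b': node 10→10 ·f  ** P3@[35:36],P4@[36:36]
i=37 'c': node 10→4 ·f
i=38 'a': node 4→1 ·f
i=39 'a': node 1→2
i=40 'a': node 2→3  ** P0@[38:40]
i=41 'a': node 3→3 ·f  ** P0@[39:41]
i=42 'a': node 3→3 ·f  ** P0@[40:42]
i=43 'b': node 3→9 ·f  ** P4@[43:43]
i=44 'c': node 9→4 ·f
i=45 'a': node 4→1 ·f
i=46 'b': node 1→9 ·f  ** P4@[46:46]
i=47 'b': node 9→10  ** P3@[46:47],P4@[47:47]
i=48 'b': node 10→10 ·f  ** P3@[47:48],P4@[48:48]
i=49 'b': node 10→10 ·f  ** P3@[48:49],P4@[49:49]
i=50 'b': node 10→10 ·f  ** P3@[49:50],P4@[50:50]
i=51 'a': node 10→1 ·f
i=52 'a': node 1→2
i=53 'a': node 2→3  ** P0@[51:53]
i=54 'a': node 3→3 ·f  ** P0@[52:54]
i=55 'a': node 3→3 ·f  ** P0@[53:55]
i=56 'a': node 3→3 ·f  ** P0@[54:56]
i=57 'a': node 3→3 ·f  ** P0@[55:57]
i=58 'c': node 3→4 ·f
i=59 'b': node 4→7  ** P4@[59:59]
i=60 'b': node 7→8  ** P2@[58:60],P3@[59:60],P4@[60:60]
i=61 'b': node 8→10 ·f  ** P3@[60:61],P4@[61:61]
i=62 'b': node 10→10 ·f  ** P3@[61:62],P4@[62:62]
i=63 'b': node 10→10 ·f  ** P3@[62:63],P4@[63:63]
i=64 'b': node 10→10 ·f  ** P3@[63:64],P4@[64:64]
i=65 'c': node 10→4 ·f
i=66 'c': node 4→5

All matches (sorted): [[9,4],[10,2],[10,3],[10,4],[13,1],[13,4],[16,4],[17,2],[17,3],[17,4],[20,4],[23,1],[23,4],[24,2],[24,3],[24,4],[27,4],[30,1],[30,4],[31,2],[31,3],[31,4],[34,4],[35,3],[35,4],[36,3],[36,4],[40,0],[41,0],[42,0],[43,4],[46,4],[47,3],[47,4],[48,3],[48,4],[49,3],[49,4],[50,3],[50,4],[53,0],[54,0],[55,0],[56,0],[57,0],[59,4],[60,2],[60,3],[60,4],[61,3],[61,4],[62,3],[62,4],[63,3],[63,4],[64,3],[64,4]]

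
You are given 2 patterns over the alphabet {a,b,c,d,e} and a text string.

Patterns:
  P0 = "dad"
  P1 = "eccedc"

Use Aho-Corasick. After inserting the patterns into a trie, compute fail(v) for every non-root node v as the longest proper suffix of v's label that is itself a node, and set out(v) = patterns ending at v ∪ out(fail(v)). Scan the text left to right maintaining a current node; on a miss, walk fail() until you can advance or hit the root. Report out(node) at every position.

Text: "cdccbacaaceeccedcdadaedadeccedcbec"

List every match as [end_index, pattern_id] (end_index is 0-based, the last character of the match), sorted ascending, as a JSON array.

Construct AC machine:
Trie nodes:
  n0 'ε': d→1 e→4
  n1 'd': a→2
  n2 'da': d→3
  n3 'dad': ·  ←P0
  n4 'e': c→5
  n5 'ec': c→6
  n6 'ecc': e→7
  n7 'ecce': d→8
  n8 'ecced': c→9
  n9 'eccedc': ·  ←P1

BFS fail/out derivation:
  n1('d'): parent n0 fail=0; on 'd' 0 → fail=0;  out ∅∪∅=∅
  n4('e'): parent n0 fail=0; on 'e' 0 → fail=0;  out ∅∪∅=∅
  n2('da'): parent n1 fail=0; on 'a' 0 → fail=0;  out ∅∪∅=∅
  n5('ec'): parent n4 fail=0; on 'c' 0 → fail=0;  out ∅∪∅=∅
  n3('dad'): parent n2 fail=0; on 'd' 0 → fail=1;  out {0}∪∅={0}
  n6('ecc'): parent n5 fail=0; on 'c' 0 → fail=0;  out ∅∪∅=∅
  n7('ecce'): parent n6 fail=0; on 'e' 0 → fail=4;  out ∅∪∅=∅
  n8('ecced'): parent n7 fail=4; on 'd' 4→0 → fail=1;  out ∅∪∅=∅
  n9('eccedc'): parent n8 fail=1; on 'c' 1→0 → fail=0;  out {1}∪∅={1}

Text stream:
[0] read 'c'  n0⇒n0
[1] read 'd'  n0⇒n1
[2] read 'c'  n1⇒n0 (via fail)
[3] read 'c'  n0⇒n0
[4] read 'b'  n0⇒n0
[5] read 'a'  n0⇒n0
[6] read 'c'  n0⇒n0
[7] read 'a'  n0⇒n0
[8] read 'a'  n0⇒n0
[9] read 'c'  n0⇒n0
[10] read 'e'  n0⇒n4
[11] read 'e'  n4⇒n4 (via fail)
[12] read 'c'  n4⇒n5
[13] read 'c'  n5⇒n6
[14] read 'e'  n6⇒n7
[15] read 'd'  n7⇒n8
[16] read 'c'  n8⇒n9  emit P1@[11:16]
[17] read 'd'  n9⇒n1 (via fail)
[18] read 'a'  n1⇒n2
[19] read 'd'  n2⇒n3  emit P0@[17:19]
[20] read 'a'  n3⇒n2 (via fail)
[21] read 'e'  n2⇒n4 (via fail)
[22] read 'd'  n4⇒n1 (via fail)
[23] read 'a'  n1⇒n2
[24] read 'd'  n2⇒n3  emit P0@[22:24]
[25] read 'e'  n3⇒n4 (via fail)
[26] read 'c'  n4⇒n5
[27] read 'c'  n5⇒n6
[28] read 'e'  n6⇒n7
[29] read 'd'  n7⇒n8
[30] read 'c'  n8⇒n9  emit P1@[25:30]
[31] read 'b'  n9⇒n0 (via fail)
[32] read 'e'  n0⇒n4
[33] read 'c'  n4⇒n5

Matches: [[16,1],[19,0],[24,0],[30,1]]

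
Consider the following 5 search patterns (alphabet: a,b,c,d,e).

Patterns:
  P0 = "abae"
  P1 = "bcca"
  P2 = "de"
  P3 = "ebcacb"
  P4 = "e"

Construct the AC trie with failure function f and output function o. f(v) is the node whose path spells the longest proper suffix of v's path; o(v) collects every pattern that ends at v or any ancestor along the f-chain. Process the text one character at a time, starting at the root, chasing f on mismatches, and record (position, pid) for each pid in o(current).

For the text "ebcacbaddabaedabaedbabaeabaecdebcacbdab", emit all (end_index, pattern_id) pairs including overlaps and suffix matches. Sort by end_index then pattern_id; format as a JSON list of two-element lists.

Build automaton:
Trie (insert patterns):
  n0 'ε': a→1 b→5 d→9 e→11
  n1 'a': b→2
  n2 'ab': a→3
  n3 'aba': e→4
  n4 'abae': ·  [P0 ends]
  n5 'b': c→6
  n6 'bc': c→7
  n7 'bcc': a→8
  n8 'bcca': ·  [P1 ends]
  n9 'd': e→10
  n10 'de': ·  [P2 ends]
  n11 'e': b→12  [P4 ends]
  n12 'eb': c→13
  n13 'ebc': a→14
  n14 'ebca': c→15
  n15 'ebcac': b→16
  n16 'ebcacb': ·  [P3 ends]

Failure links (BFS by depth):
  fail(1) 'a': from fail(0)=0 chase 'a': 0 ⇒ 0;  out=∅∪out(0)=∅
  fail(5) 'b': from fail(0)=0 chase 'b': 0 ⇒ 0;  out=∅∪out(0)=∅
  fail(9) 'd': from fail(0)=0 chase 'd': 0 ⇒ 0;  out=∅∪out(0)=∅
  fail(11) 'e': from fail(0)=0 chase 'e': 0 ⇒ 0;  out={4}∪out(0)={4}
  fail(2) 'ab': from fail(1)=0 chase 'b': 0 ⇒ 5;  out=∅∪out(5)=∅
  fail(6) 'bc': from fail(5)=0 chase 'c': 0 ⇒ 0;  out=∅∪out(0)=∅
  fail(10) 'de': from fail(9)=0 chase 'e': 0 ⇒ 11;  out={2}∪out(11)={2,4}
  fail(12) 'eb': from fail(11)=0 chase 'b': 0 ⇒ 5;  out=∅∪out(5)=∅
  fail(3) 'aba': from fail(2)=5 chase 'a': 5→0 ⇒ 1;  out=∅∪out(1)=∅
  fail(7) 'bcc': from fail(6)=0 chase 'c': 0 ⇒ 0;  out=∅∪out(0)=∅
  fail(13) 'ebc': from fail(12)=5 chase 'c': 5 ⇒ 6;  out=∅∪out(6)=∅
  fail(4) 'abae': from fail(3)=1 chase 'e': 1→0 ⇒ 11;  out={0}∪out(11)={0,4}
  fail(8) 'bcca': from fail(7)=0 chase 'a': 0 ⇒ 1;  out={1}∪out(1)={1}
  fail(14) 'ebca': from fail(13)=6 chase 'a': 6→0 ⇒ 1;  out=∅∪out(1)=∅
  fail(15) 'ebcac': from fail(14)=1 chase 'c': 1→0 ⇒ 0;  out=∅∪out(0)=∅
  fail(16) 'ebcacb': from fail(15)=0 chase 'b': 0 ⇒ 5;  out={3}∪out(5)={3}

Scan:
pos 0 'e': at 11  → match P4@[0:0]
pos 1 'b': at 12
pos 2 'c': at 13
pos 3 'a': at 14
pos 4 'c': at 15
pos 5 'b': at 16  → match P3@[0:5]
pos 6 'a': at 1 (via fail)
pos 7 'd': at 9 (via fail)
pos 8 'd': at 9 (via fail)
pos 9 'a': at 1 (via fail)
pos 10 'b': at 2
pos 11 'a': at 3
pos 12 'e': at 4  → match P0@[9:12],P4@[12:12]
pos 13 'd': at 9 (via fail)
pos 14 'a': at 1 (via fail)
pos 15 'b': at 2
pos 16 'a': at 3
pos 17 'e': at 4  → match P0@[14:17],P4@[17:17]
pos 18 'd': at 9 (via fail)
pos 19 'b': at 5 (via fail)
pos 20 'a': at 1 (via fail)
pos 21 'b': at 2
pos 22 'a': at 3
pos 23 'e': at 4  → match P0@[20:23],P4@[23:23]
pos 24 'a': at 1 (via fail)
pos 25 'b': at 2
pos 26 'a': at 3
pos 27 'e': at 4  → match P0@[24:27],P4@[27:27]
pos 28 'c': at 0 (via fail)
pos 29 'd': at 9
pos 30 'e': at 10  → match P2@[29:30],P4@[30:30]
pos 31 'b': at 12 (via fail)
pos 32 'c': at 13
pos 33 'a': at 14
pos 34 'c': at 15
pos 35 'b': at 16  → match P3@[30:35]
pos 36 'd': at 9 (via fail)
pos 37 'a': at 1 (via fail)
pos 38 'b': at 2

Matches: [[0,4],[5,3],[12,0],[12,4],[17,0],[17,4],[23,0],[23,4],[27,0],[27,4],[30,2],[30,4],[35,3]]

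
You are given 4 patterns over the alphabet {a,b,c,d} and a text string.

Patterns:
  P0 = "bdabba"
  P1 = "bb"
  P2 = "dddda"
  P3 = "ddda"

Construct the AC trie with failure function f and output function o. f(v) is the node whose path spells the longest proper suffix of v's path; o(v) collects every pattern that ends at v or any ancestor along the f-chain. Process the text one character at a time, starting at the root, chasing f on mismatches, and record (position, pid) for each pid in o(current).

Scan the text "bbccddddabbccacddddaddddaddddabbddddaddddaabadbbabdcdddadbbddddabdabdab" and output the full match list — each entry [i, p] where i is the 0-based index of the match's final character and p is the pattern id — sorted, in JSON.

Construct AC machine:
Trie (insert patterns):
  0='ε' goto b→1 d→8
  1='b' goto b→7 d→2
  2='bd' goto a→3
  3='bda' goto b→4
  4='bdab' goto b→5
  5='bdabb' goto a→6
  6='bdabba' goto ·  ←P0
  7='bb' goto ·  ←P1
  8='d' goto d→9
  9='dd' goto d→10
  10='ddd' goto a→13 d→11
  11='dddd' goto a→12
  12='dddda' goto ·  ←P2
  13='ddda' goto ·  ←P3

Failure links (BFS by depth):
  fail(1) 'b': from fail(0)=0 chase 'b': 0 ⇒ 0;  out=∅∪out(0)=∅
  fail(8) 'd': from fail(0)=0 chase 'd': 0 ⇒ 0;  out=∅∪out(0)=∅
  fail(2) 'bd': from fail(1)=0 chase 'd': 0 ⇒ 8;  out=∅∪out(8)=∅
  fail(7) 'bb': from fail(1)=0 chase 'b': 0 ⇒ 1;  out={1}∪out(1)={1}
  fail(9) 'dd': from fail(8)=0 chase 'd': 0 ⇒ 8;  out=∅∪out(8)=∅
  fail(3) 'bda': from fail(2)=8 chase 'a': 8→0 ⇒ 0;  out=∅∪out(0)=∅
  fail(10) 'ddd': from fail(9)=8 chase 'd': 8 ⇒ 9;  out=∅∪out(9)=∅
  fail(4) 'bdab': from fail(3)=0 chase 'b': 0 ⇒ 1;  out=∅∪out(1)=∅
  fail(11) 'dddd': from fail(10)=9 chase 'd': 9 ⇒ 10;  out=∅∪out(10)=∅
  fail(13) 'ddda': from fail(10)=9 chase 'a': 9→8→0 ⇒ 0;  out={3}∪out(0)={3}
  fail(5) 'bdabb': from fail(4)=1 chase 'b': 1 ⇒ 7;  out=∅∪out(7)={1}
  fail(12) 'dddda': from fail(11)=10 chase 'a': 10 ⇒ 13;  out={2}∪out(13)={2,3}
  fail(6) 'bdabba': from fail(5)=7 chase 'a': 7→1→0 ⇒ 0;  out={0}∪out(0)={0}

Run:
i=0 'b': node 0→1
i=1 'b': node 1→7  ** P1@[0:1]
i=2 'c': node 7→0 (fail-walked)
i=3 'c': node 0→0
i=4 'd': node 0→8
i=5 'd': node 8→9
i=6 'd': node 9→10
i=7 'd': node 10→11
i=8 'a': node 11→12  ** P2@[4:8],P3@[5:8]
i=9 'b': node 12→1 (fail-walked)
i=10 'b': node 1→7  ** P1@[9:10]
i=11 'c': node 7→0 (fail-walked)
i=12 'c': node 0→0
i=13 'a': node 0→0
i=14 'c': node 0→0
i=15 'd': node 0→8
i=16 'd': node 8→9
i=17 'd': node 9→10
i=18 'd': node 10→11
i=19 'a': node 11→12  ** P2@[15:19],P3@[16:19]
i=20 'd': node 12→8 (fail-walked)
i=21 'd': node 8→9
i=22 'd': node 9→10
i=23 'd': node 10→11
i=24 'a': node 11→12  ** P2@[20:24],P3@[21:24]
i=25 'd': node 12→8 (fail-walked)
i=26 'd': node 8→9
i=27 'd': node 9→10
i=28 'd': node 10→11
i=29 'a': node 11→12  ** P2@[25:29],P3@[26:29]
i=30 'b': node 12→1 (fail-walked)
i=31 'b': node 1→7  ** P1@[30:31]
i=32 'd': node 7→2 (fail-walked)
i=33 'd': node 2→9 (fail-walked)
i=34 'd': node 9→10
i=35 'd': node 10→11
i=36 'a': node 11→12  ** P2@[32:36],P3@[33:36]
i=37 'd': node 12→8 (fail-walked)
i=38 'd': node 8→9
i=39 'd': node 9→10
i=40 'd': node 10→11
i=41 'a': node 11→12  ** P2@[37:41],P3@[38:41]
i=42 'a': node 12→0 (fail-walked)
i=43 'b': node 0→1
i=44 'a': node 1→0 (fail-walked)
i=45 'd': node 0→8
i=46 'b': node 8→1 (fail-walked)
i=47 'b': node 1→7  ** P1@[46:47]
i=48 'a': node 7→0 (fail-walked)
i=49 'b': node 0→1
i=50 'd': node 1→2
i=51 'c': node 2→0 (fail-walked)
i=52 'd': node 0→8
i=53 'd': node 8→9
i=54 'd': node 9→10
i=55 'a': node 10→13  ** P3@[52:55]
i=56 'd': node 13→8 (fail-walked)
i=57 'b': node 8→1 (fail-walked)
i=58 'b': node 1→7  ** P1@[57:58]
i=59 'd': node 7→2 (fail-walked)
i=60 'd': node 2→9 (fail-walked)
i=61 'd': node 9→10
i=62 'd': node 10→11
i=63 'a': node 11→12  ** P2@[59:63],P3@[60:63]
i=64 'b': node 12→1 (fail-walked)
i=65 'd': node 1→2
i=66 'a': node 2→3
i=67 'b': node 3→4
i=68 'd': node 4→2 (fail-walked)
i=69 'a': node 2→3
i=70 'b': node 3→4

All matches (sorted): [[1,1],[8,2],[8,3],[10,1],[19,2],[19,3],[24,2],[24,3],[29,2],[29,3],[31,1],[36,2],[36,3],[41,2],[41,3],[47,1],[55,3],[58,1],[63,2],[63,3]]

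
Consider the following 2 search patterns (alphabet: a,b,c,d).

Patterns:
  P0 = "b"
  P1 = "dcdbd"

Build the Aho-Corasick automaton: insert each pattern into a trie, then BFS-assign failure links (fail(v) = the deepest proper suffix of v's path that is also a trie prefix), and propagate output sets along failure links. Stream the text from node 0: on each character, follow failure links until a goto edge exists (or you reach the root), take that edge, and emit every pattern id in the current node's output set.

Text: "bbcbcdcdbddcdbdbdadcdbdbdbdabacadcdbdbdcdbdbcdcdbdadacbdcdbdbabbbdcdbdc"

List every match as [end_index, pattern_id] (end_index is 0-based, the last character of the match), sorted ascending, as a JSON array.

Build automaton:
Trie nodes:
  0='ε' goto b→1 d→2
  1='b' goto ·  [P0 ends]
  2='d' goto c→3
  3='dc' goto d→4
  4='dcd' goto b→5
  5='dcdb' goto d→6
  6='dcdbd' goto ·  [P1 ends]

BFS fail/out derivation:
  fail(1) 'b': from fail(0)=0 chase 'b': 0 ⇒ 0;  out={0}∪out(0)={0}
  fail(2) 'd': from fail(0)=0 chase 'd': 0 ⇒ 0;  out=∅∪out(0)=∅
  fail(3) 'dc': from fail(2)=0 chase 'c': 0 ⇒ 0;  out=∅∪out(0)=∅
  fail(4) 'dcd': from fail(3)=0 chase 'd': 0 ⇒ 2;  out=∅∪out(2)=∅
  fail(5) 'dcdb': from fail(4)=2 chase 'b': 2→0 ⇒ 1;  out=∅∪out(1)={0}
  fail(6) 'dcdbd': from fail(5)=1 chase 'd': 1→0 ⇒ 2;  out={1}∪out(2)={1}

Run:
i=0 'b': node 0→1  → match P0@[0:0]
i=1 'b': node 1→1 (via fail)  → match P0@[1:1]
i=2 'c': node 1→0 (via fail)
i=3 'b': node 0→1  → match P0@[3:3]
i=4 'c': node 1→0 (via fail)
i=5 'd': node 0→2
i=6 'c': node 2→3
i=7 'd': node 3→4
i=8 'b': node 4→5  → match P0@[8:8]
i=9 'd': node 5→6  → match P1@[5:9]
i=10 'd': node 6→2 (via fail)
i=11 'c': node 2→3
i=12 'd': node 3→4
i=13 'b': node 4→5  → match P0@[13:13]
i=14 'd': node 5→6  → match P1@[10:14]
i=15 'b': node 6→1 (via fail)  → match P0@[15:15]
i=16 'd': node 1→2 (via fail)
i=17 'a': node 2→0 (via fail)
i=18 'd': node 0→2
i=19 'c': node 2→3
i=20 'd': node 3→4
i=21 'b': node 4→5  → match P0@[21:21]
i=22 'd': node 5→6  → match P1@[18:22]
i=23 'b': node 6→1 (via fail)  → match P0@[23:23]
i=24 'd': node 1→2 (via fail)
i=25 'b': node 2→1 (via fail)  → match P0@[25:25]
i=26 'd': node 1→2 (via fail)
i=27 'a': node 2→0 (via fail)
i=28 'b': node 0→1  → match P0@[28:28]
i=29 'a': node 1→0 (via fail)
i=30 'c': node 0→0
i=31 'a': node 0→0
i=32 'd': node 0→2
i=33 'c': node 2→3
i=34 'd': node 3→4
i=35 'b': node 4→5  → match P0@[35:35]
i=36 'd': node 5→6  → match P1@[32:36]
i=37 'b': node 6→1 (via fail)  → match P0@[37:37]
i=38 'd': node 1→2 (via fail)
i=39 'c': node 2→3
i=40 'd': node 3→4
i=41 'b': node 4→5  → match P0@[41:41]
i=42 'd': node 5→6  → match P1@[38:42]
i=43 'b': node 6→1 (via fail)  → match P0@[43:43]
i=44 'c': node 1→0 (via fail)
i=45 'd': node 0→2
i=46 'c': node 2→3
i=47 'd': node 3→4
i=48 'b': node 4→5  → match P0@[48:48]
i=49 'd': node 5→6  → match P1@[45:49]
i=50 'a': node 6→0 (via fail)
i=51 'd': node 0→2
i=52 'a': node 2→0 (via fail)
i=53 'c': node 0→0
i=54 'b': node 0→1  → match P0@[54:54]
i=55 'd': node 1→2 (via fail)
i=56 'c': node 2→3
i=57 'd': node 3→4
i=58 'b': node 4→5  → match P0@[58:58]
i=59 'd': node 5→6  → match P1@[55:59]
i=60 'b': node 6→1 (via fail)  → match P0@[60:60]
i=61 'a': node 1→0 (via fail)
i=62 'b': node 0→1  → match P0@[62:62]
i=63 'b': node 1→1 (via fail)  → match P0@[63:63]
i=64 'b': node 1→1 (via fail)  → match P0@[64:64]
i=65 'd': node 1→2 (via fail)
i=66 'c': node 2→3
i=67 'd': node 3→4
i=68 'b': node 4→5  → match P0@[68:68]
i=69 'd': node 5→6  → match P1@[65:69]
i=70 'c': node 6→3 (via fail)

All matches (sorted): [[0,0],[1,0],[3,0],[8,0],[9,1],[13,0],[14,1],[15,0],[21,0],[22,1],[23,0],[25,0],[28,0],[35,0],[36,1],[37,0],[41,0],[42,1],[43,0],[48,0],[49,1],[54,0],[58,0],[59,1],[60,0],[62,0],[63,0],[64,0],[68,0],[69,1]]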